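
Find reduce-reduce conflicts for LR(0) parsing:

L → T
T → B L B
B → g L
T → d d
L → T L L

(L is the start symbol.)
A reduce-reduce conflict occurs when an LR(0) state has two complete items [A → α .] and [B → β .] — both call for a reduction, and with no lookahead the parser cannot choose between them.

Augment with L' → L and build the canonical LR(0) collection (I0 = CLOSURE({[L' → . L]}), then GOTO on every symbol after a dot until no new states appear). It has 12 states:
  I0: { [B → . g L], [L → . T L L], [L → . T], [L' → . L], [T → . B L B], [T → . d d] }  — shift
  I1: { [B → . g L], [L → . T L L], [L → . T], [T → . B L B], [T → . d d], [T → B . L B] }  — shift
  I2: { [L' → L .] }  — accept
  I3: { [B → . g L], [L → . T L L], [L → . T], [L → T . L L], [L → T .], [T → . B L B], [T → . d d] }  — shift, reduce
  I4: { [T → d . d] }  — shift
  I5: { [B → . g L], [B → g . L], [L → . T L L], [L → . T], [T → . B L B], [T → . d d] }  — shift
  I6: { [B → g L .] }  — reduce
  I7: { [T → d d .] }  — reduce
  I8: { [B → . g L], [L → . T L L], [L → . T], [L → T L . L], [T → . B L B], [T → . d d] }  — shift
  I9: { [L → T L L .] }  — reduce
  I10: { [B → . g L], [T → B L . B] }  — shift
  I11: { [T → B L B .] }  — reduce

No state contains more than one complete item.

Answer: No reduce-reduce conflicts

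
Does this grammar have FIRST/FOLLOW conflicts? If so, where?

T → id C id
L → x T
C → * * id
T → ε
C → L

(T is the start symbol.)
A FIRST/FOLLOW conflict occurs when a non-terminal N has a nullable alternative N → β (β ⇒* ε) and another alternative N → α with FIRST(α) ∩ FOLLOW(N) ≠ ∅: on such a lookahead the parser cannot decide between expanding α and letting N vanish via β.

Nullable non-terminals: T.

T: nullable alternative(s) T → ε; FOLLOW(T) = { $, 'id' }
  T → id C id: FIRST \ {ε} = { 'id' } — overlaps FOLLOW(T) on { 'id' }: CONFLICT
  T → ε: FIRST \ {ε} = { } — this is the only nullable alternative, skip

C, L have no nullable alternative, so no FIRST/FOLLOW check is needed there.

So the grammar has 1 FIRST/FOLLOW conflict (marked CONFLICT above).

Answer: Yes. T → id C id with FOLLOW(T) on { 'id' }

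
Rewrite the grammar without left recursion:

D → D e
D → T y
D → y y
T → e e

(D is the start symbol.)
D → T y D'
D → y y D'
D' → e D'
D' → ε
T → e e

D is directly left-recursive. The standard transformation for
  A → A α₁ | ... | A α_m | β₁ | ... | β_n
is
  A  → β₁ A' | ... | β_n A'
  A' → α₁ A' | ... | α_m A' | ε

D → T y becomes D → T y D'
D → y y becomes D → y y D'
D → D e becomes D' → e D'
Add D' → ε

Productions for other non-terminals are unchanged:
  T → e e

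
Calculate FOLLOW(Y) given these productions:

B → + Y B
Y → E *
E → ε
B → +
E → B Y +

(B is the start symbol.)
To compute FOLLOW(Y), find every occurrence of Y on a right-hand side N → α Y β: add FIRST(β) \ {ε}, and if β is empty or nullable also add FOLLOW(N). Iterate to a fixed point.

In B → + Y B: Y is followed by B, add FIRST(B) \ {ε} = { '+' }
In E → B Y +: Y is followed by '+', add FIRST('+') \ {ε} = { '+' }

Taking the union: FOLLOW(Y) = { '+' }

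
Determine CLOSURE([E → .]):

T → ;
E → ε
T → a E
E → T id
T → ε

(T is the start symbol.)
To compute CLOSURE, for each item [A → α.Bβ] where B is a non-terminal, add [B → .γ] for all productions B → γ; repeat for the newly added items until nothing changes.

Start with: [E → .]
The dot is at the end, so nothing is added.

CLOSURE = { [E → .] }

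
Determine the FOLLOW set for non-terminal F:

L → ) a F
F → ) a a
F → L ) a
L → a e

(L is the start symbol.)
To compute FOLLOW(F), find every occurrence of F on a right-hand side N → α F β: add FIRST(β) \ {ε}, and if β is empty or nullable also add FOLLOW(N). Iterate to a fixed point.

In L → ) a F: F is at the end, add FOLLOW(L)

The FOLLOW sets referred to above (computed the same way, to a fixed point):
  FOLLOW(L) = { $, ')' }

Taking the union: FOLLOW(F) = { $, ')' }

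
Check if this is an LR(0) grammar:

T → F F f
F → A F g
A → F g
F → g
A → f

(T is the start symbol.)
A grammar is LR(0) if no state in the canonical LR(0) collection has:
  - both a shift item (dot before a terminal) and a complete item (shift-reduce conflict), or
  - two or more complete items (reduce-reduce conflict; the accept item [T' → T .] counts as a complete item here).

Augment with T' → T and build the canonical LR(0) collection (I0 = CLOSURE({[T' → . T]}), then GOTO on every symbol after a dot until no new states appear). It has 12 states:
  I0: { [A → . F g], [A → . f], [F → . A F g], [F → . g], [T → . F F f], [T' → . T] }  — shift
  I1: { [A → . F g], [A → . f], [F → . A F g], [F → . g], [F → A . F g] }  — shift
  I2: { [A → . F g], [A → . f], [A → F . g], [F → . A F g], [F → . g], [T → F . F f] }  — shift
  I3: { [T' → T .] }  — accept
  I4: { [A → f .] }  — reduce
  I5: { [F → g .] }  — reduce
  I6: { [A → F . g], [T → F F . f] }  — shift
  I7: { [A → F g .], [F → g .] }  — 2 reduces
  I8: { [T → F F f .] }  — reduce
  I9: { [A → F g .] }  — reduce
  I10: { [A → F . g], [F → A F . g] }  — shift
  I11: { [A → F g .], [F → A F g .] }  — 2 reduces

Conflict in state I7:
  Reduce-reduce conflict: [A → F g .] and [F → g .]
So the grammar is NOT LR(0).

Answer: No. Reduce-reduce conflict: [A → F g .] and [F → g .]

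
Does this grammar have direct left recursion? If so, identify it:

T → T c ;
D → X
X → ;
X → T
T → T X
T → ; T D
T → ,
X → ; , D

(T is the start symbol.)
Yes, T is left-recursive

Direct left recursion occurs when N → N α for some non-terminal N (the right-hand side begins with the left-hand side itself).

T → T c ;: LEFT RECURSIVE (starts with T)
D → X: starts with X
X → ;: starts with ';'
X → T: starts with T
T → T X: LEFT RECURSIVE (starts with T)
T → ; T D: starts with ';'
T → ,: starts with ','
X → ; , D: starts with ';'

The grammar has direct left recursion on: T.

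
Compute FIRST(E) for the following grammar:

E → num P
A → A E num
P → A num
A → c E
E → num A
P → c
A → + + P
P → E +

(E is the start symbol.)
{ 'num' }

To compute FIRST(E), examine every production with E on the left-hand side, reading each right-hand side left to right until a non-nullable symbol is reached.

From E → num P:
  - num is a terminal: add 'num' and stop
From E → num A:
  - num is a terminal: add 'num' and stop

Collecting: FIRST(E) = { 'num' }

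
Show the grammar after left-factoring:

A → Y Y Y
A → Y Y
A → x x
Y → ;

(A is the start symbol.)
Left-factoring transforms A → αβ₁ | αβ₂ into A → αA' and A' → β₁ | β₂
(α is the longest common prefix among the alternatives). Repeat until
no nonterminal has two alternatives with a common prefix.

Round 1: A has alternatives sharing prefix 'Y Y'. Introduce A': A → Y Y A'
  Add: A' → Y
  Add: A' → ε

No remaining common prefixes — done.

Resulting grammar:
A → Y Y A'
A' → Y
A' → ε
A → x x
Y → ;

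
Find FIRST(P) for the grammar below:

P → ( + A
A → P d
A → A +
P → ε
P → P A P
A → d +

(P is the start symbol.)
{ '(', 'd', ε }

To compute FIRST(P), examine every production with P on the left-hand side, reading each right-hand side left to right until a non-nullable symbol is reached.

FIRST sets of the other non-terminals involved (by the same procedure, iterated to a fixed point):
  FIRST(A) = { '(', 'd' }

From P → ( + A:
  - '(' is a terminal: add '(' and stop
From P → ε:
  - ε-production, so ε ∈ FIRST(P)
From P → P A P:
  - P is the symbol being defined: contributes nothing new
    P is nullable, so continue to the next symbol
  - A is a non-terminal: add FIRST(A) \ {ε} = { '(', 'd' }
    A is not nullable, so stop

Collecting: FIRST(P) = { '(', 'd', ε }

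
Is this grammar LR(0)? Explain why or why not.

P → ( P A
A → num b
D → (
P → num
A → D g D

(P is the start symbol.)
Yes, the grammar is LR(0)

A grammar is LR(0) if no state in the canonical LR(0) collection has:
  - both a shift item (dot before a terminal) and a complete item (shift-reduce conflict), or
  - two or more complete items (reduce-reduce conflict; the accept item [P' → P .] counts as a complete item here).

Augment with P' → P and build the canonical LR(0) collection (I0 = CLOSURE({[P' → . P]}), then GOTO on every symbol after a dot until no new states appear). It has 12 states:
  I0: { [P → . ( P A], [P → . num], [P' → . P] }  — shift
  I1: { [P → ( . P A], [P → . ( P A], [P → . num] }  — shift
  I2: { [P' → P .] }  — accept
  I3: { [P → num .] }  — reduce
  I4: { [A → . D g D], [A → . num b], [D → . (], [P → ( P . A] }  — shift
  I5: { [D → ( .] }  — reduce
  I6: { [P → ( P A .] }  — reduce
  I7: { [A → D . g D] }  — shift
  I8: { [A → num . b] }  — shift
  I9: { [A → num b .] }  — reduce
  I10: { [A → D g . D], [D → . (] }  — shift
  I11: { [A → D g D .] }  — reduce

Every state is either a pure shift/goto state or contains exactly one complete item and nothing to shift — no conflicts. The grammar is LR(0).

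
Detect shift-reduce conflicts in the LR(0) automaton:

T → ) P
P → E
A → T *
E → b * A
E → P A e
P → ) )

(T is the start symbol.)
Yes — I5: [T → ) P .] vs [T → . ) P]

A shift-reduce conflict occurs when an LR(0) state has both:
  - a complete (reduce) item [A → α .] (dot at the end), and
  - a shift item [B → β . c γ] (dot before a terminal).

Augment with T' → T and build the canonical LR(0) collection (I0 = CLOSURE({[T' → . T]}), then GOTO on every symbol after a dot until no new states appear). It has 14 states:
  I0: { [T → . ) P], [T' → . T] }  — shift
  I1: { [E → . P A e], [E → . b * A], [P → . ) )], [P → . E], [T → ) . P] }  — shift
  I2: { [T' → T .] }  — accept
  I3: { [P → ) . )] }  — shift
  I4: { [P → E .] }  — reduce
  I5: { [A → . T *], [E → P . A e], [T → ) P .], [T → . ) P] }  — shift, reduce
  I6: { [E → b . * A] }  — shift
  I7: { [A → . T *], [E → b * . A], [T → . ) P] }  — shift
  I8: { [E → b * A .] }  — reduce
  I9: { [A → T . *] }  — shift
  I10: { [A → T * .] }  — reduce
  I11: { [E → P A . e] }  — shift
  I12: { [E → P A e .] }  — reduce
  I13: { [P → ) ) .] }  — reduce

I5 contains reduce item [T → ) P .] and shift item [T → . ) P] — shift-reduce conflict.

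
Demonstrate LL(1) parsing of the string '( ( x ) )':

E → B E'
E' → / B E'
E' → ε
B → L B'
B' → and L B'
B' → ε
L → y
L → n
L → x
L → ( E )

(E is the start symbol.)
LL(1) parsing maintains a stack (initially the start symbol over $) and the input. At each step: if the stack top is a terminal, match it against the current input token; if it is a non-terminal N, replace it with the RHS of M[N, lookahead] (the unique production whose predict set contains the lookahead).

Stack is shown with the top on the left.

Stack                      Input        Action
----------------------------------------------
E $                        ( ( x ) ) $  output E → B E'
B E' $                     ( ( x ) ) $  output B → L B'
L B' E' $                  ( ( x ) ) $  output L → ( E )
( E ) B' E' $              ( ( x ) ) $  match '('
E ) B' E' $                ( x ) ) $    output E → B E'
B E' ) B' E' $             ( x ) ) $    output B → L B'
L B' E' ) B' E' $          ( x ) ) $    output L → ( E )
( E ) B' E' ) B' E' $      ( x ) ) $    match '('
E ) B' E' ) B' E' $        x ) ) $      output E → B E'
B E' ) B' E' ) B' E' $     x ) ) $      output B → L B'
L B' E' ) B' E' ) B' E' $  x ) ) $      output L → x
x B' E' ) B' E' ) B' E' $  x ) ) $      match 'x'
B' E' ) B' E' ) B' E' $    ) ) $        output B' → ε
E' ) B' E' ) B' E' $       ) ) $        output E' → ε
) B' E' ) B' E' $          ) ) $        match ')'
B' E' ) B' E' $            ) $          output B' → ε
E' ) B' E' $               ) $          output E' → ε
) B' E' $                  ) $          match ')'
B' E' $                    $            output B' → ε
E' $                       $            output E' → ε
$                          $            accept

The string is accepted.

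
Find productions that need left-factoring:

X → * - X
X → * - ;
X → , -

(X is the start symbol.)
Yes, X has productions with common prefix '* -'

Left-factoring is needed when two productions for the same non-terminal
share a common prefix on the right-hand side.

Productions for X:
  X → * - X
  X → * - ;
  X → , -

Found common prefix '* -' in productions for X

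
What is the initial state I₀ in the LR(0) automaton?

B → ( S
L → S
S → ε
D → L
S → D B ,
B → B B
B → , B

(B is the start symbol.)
First, augment the grammar with B' → B
I₀ = CLOSURE({ [B' → . B] }):
  [B' → . B] has the dot before B: add [B → . ( S], [B → . B B], [B → . , B]
No further items can be added.

I₀ = { [B → . ( S], [B → . , B], [B → . B B], [B' → . B] }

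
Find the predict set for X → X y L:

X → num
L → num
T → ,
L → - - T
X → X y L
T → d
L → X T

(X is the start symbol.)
PREDICT(X → X y L) = (FIRST(RHS) \ {ε}) ∪ (FOLLOW(X) if ε ∈ FIRST(RHS), i.e. RHS ⇒* ε)
FIRST(X) = { 'num' }
FIRST(X y L) = { 'num' }
ε ∉ FIRST(X y L), so FOLLOW(X) is not added.
PREDICT(X → X y L) = { 'num' }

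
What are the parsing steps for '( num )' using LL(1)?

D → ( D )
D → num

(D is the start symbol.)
LL(1) parsing maintains a stack (initially the start symbol over $) and the input. At each step: if the stack top is a terminal, match it against the current input token; if it is a non-terminal N, replace it with the RHS of M[N, lookahead] (the unique production whose predict set contains the lookahead).

Stack is shown with the top on the left.

Stack    Input      Action
--------------------------
D $      ( num ) $  output D → ( D )
( D ) $  ( num ) $  match '('
D ) $    num ) $    output D → num
num ) $  num ) $    match 'num'
) $      ) $        match ')'
$        $          accept

The string is accepted.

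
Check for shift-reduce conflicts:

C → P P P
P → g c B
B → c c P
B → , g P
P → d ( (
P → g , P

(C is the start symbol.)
No shift-reduce conflicts

A shift-reduce conflict occurs when an LR(0) state has both:
  - a complete (reduce) item [A → α .] (dot at the end), and
  - a shift item [B → β . c γ] (dot before a terminal).

Augment with C' → C and build the canonical LR(0) collection (I0 = CLOSURE({[C' → . C]}), then GOTO on every symbol after a dot until no new states appear). It has 19 states:
  I0: { [C → . P P P], [C' → . C], [P → . d ( (], [P → . g , P], [P → . g c B] }  — shift
  I1: { [C' → C .] }  — accept
  I2: { [C → P . P P], [P → . d ( (], [P → . g , P], [P → . g c B] }  — shift
  I3: { [P → d . ( (] }  — shift
  I4: { [P → g . , P], [P → g . c B] }  — shift
  I5: { [P → . d ( (], [P → . g , P], [P → . g c B], [P → g , . P] }  — shift
  I6: { [B → . , g P], [B → . c c P], [P → g c . B] }  — shift
  I7: { [B → , . g P] }  — shift
  I8: { [P → g c B .] }  — reduce
  I9: { [B → c . c P] }  — shift
  I10: { [B → c c . P], [P → . d ( (], [P → . g , P], [P → . g c B] }  — shift
  I11: { [B → c c P .] }  — reduce
  I12: { [B → , g . P], [P → . d ( (], [P → . g , P], [P → . g c B] }  — shift
  I13: { [B → , g P .] }  — reduce
  I14: { [P → g , P .] }  — reduce
  I15: { [P → d ( . (] }  — shift
  I16: { [P → d ( ( .] }  — reduce
  I17: { [C → P P . P], [P → . d ( (], [P → . g , P], [P → . g c B] }  — shift
  I18: { [C → P P P .] }  — reduce

No state contains both a complete item and a shift item.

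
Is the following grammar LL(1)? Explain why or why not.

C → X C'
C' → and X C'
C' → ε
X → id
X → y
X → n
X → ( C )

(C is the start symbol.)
A grammar is LL(1) if for each non-terminal N with multiple productions, the predict sets of those productions are pairwise disjoint, where PREDICT(N → α) = (FIRST(α) \ {ε}) ∪ (FOLLOW(N) if α ⇒* ε).

Relevant sets:
  FOLLOW(C') = { $, ')' }

For C':
  PREDICT(C' → and X C') = { 'and' }
  PREDICT(C' → ε) = { $, ')' }
For X:
  PREDICT(X → id) = { 'id' }
  PREDICT(X → y) = { 'y' }
  PREDICT(X → n) = { 'n' }
  PREDICT(X → '(' C ')') = { '(' }
C has a single production, so nothing to check there.

All predict sets are disjoint. The grammar IS LL(1).

Answer: Yes, the grammar is LL(1).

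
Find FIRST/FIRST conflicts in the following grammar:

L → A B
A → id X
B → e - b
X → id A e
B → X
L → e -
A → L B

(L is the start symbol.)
FIRST sets of the non-terminals at (or reachable through a nullable prefix from) the front of some alternative:
  FIRST(A) = { 'e', 'id' }
  FIRST(L) = { 'e', 'id' }
  FIRST(X) = { 'id' }

Productions for L:
  L → A B: FIRST = { 'e', 'id' }
  L → e -: FIRST = { 'e' }
Productions for A:
  A → id X: FIRST = { 'id' }
  A → L B: FIRST = { 'e', 'id' }
Productions for B:
  B → e - b: FIRST = { 'e' }
  B → X: FIRST = { 'id' }
X has only one production, so no FIRST/FIRST conflict is possible there.

Conflict for L: L → A B and L → e -
  Overlap: { 'e' }
Conflict for A: A → id X and A → L B
  Overlap: { 'id' }

Answer: Yes. L → A B / L → e '-' on { 'e' }; A → id X / A → L B on { 'id' }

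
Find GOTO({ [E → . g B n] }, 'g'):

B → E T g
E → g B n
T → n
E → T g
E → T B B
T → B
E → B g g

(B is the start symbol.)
GOTO(I, 'g') = CLOSURE({ [A → αX.β] : [A → α.Xβ] ∈ I, X = 'g' })

Items with dot before 'g', with the dot advanced:
  [E → . g B n] → [E → g . B n]
Closure of the advanced items:
  [E → g . B n] has the dot before B: add [B → . E T g]
  [B → . E T g] has the dot before E: add [E → . g B n], [E → . T g], [E → . T B B], [E → . B g g]
  [E → . T g] has the dot before T: add [T → . n], [T → . B]

GOTO = { [B → . E T g], [E → . B g g], [E → . T B B], [E → . T g], [E → . g B n], [E → g . B n], [T → . B], [T → . n] }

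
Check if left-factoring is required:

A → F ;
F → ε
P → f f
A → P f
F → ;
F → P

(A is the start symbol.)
Left-factoring is needed when two productions for the same non-terminal
share a common prefix on the right-hand side.

Productions for A:
  A → F ;
  A → P f
Productions for F:
  F → ε
  F → ;
  F → P

No common prefixes found.

Answer: No, left-factoring is not needed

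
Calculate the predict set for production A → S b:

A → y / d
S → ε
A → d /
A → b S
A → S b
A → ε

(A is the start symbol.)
PREDICT(A → S b) = (FIRST(RHS) \ {ε}) ∪ (FOLLOW(A) if ε ∈ FIRST(RHS), i.e. RHS ⇒* ε)
FIRST(S) = { ε }
FIRST(S b) = { 'b' }
ε ∉ FIRST(S b), so FOLLOW(A) is not added.
PREDICT(A → S b) = { 'b' }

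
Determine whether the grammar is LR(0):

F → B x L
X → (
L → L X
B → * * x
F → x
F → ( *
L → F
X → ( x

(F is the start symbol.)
Augment with F' → F and build the canonical LR(0) collection (I0 = CLOSURE({[F' → . F]}), then GOTO on every symbol after a dot until no new states appear). It has 15 states:
  I0: { [B → . * * x], [F → . ( *], [F → . B x L], [F → . x], [F' → . F] }  — shift
  I1: { [F → ( . *] }  — shift
  I2: { [B → * . * x] }  — shift
  I3: { [F → B . x L] }  — shift
  I4: { [F' → F .] }  — accept
  I5: { [F → x .] }  — reduce
  I6: { [B → . * * x], [F → . ( *], [F → . B x L], [F → . x], [F → B x . L], [L → . F], [L → . L X] }  — shift
  I7: { [L → F .] }  — reduce
  I8: { [F → B x L .], [L → L . X], [X → . ( x], [X → . (] }  — shift, reduce
  I9: { [X → ( . x], [X → ( .] }  — shift, reduce
  I10: { [L → L X .] }  — reduce
  I11: { [X → ( x .] }  — reduce
  I12: { [B → * * . x] }  — shift
  I13: { [B → * * x .] }  — reduce
  I14: { [F → ( * .] }  — reduce

Conflict in state I8:
  Shift-reduce conflict between [F → B x L .] and [X → . (]
So the grammar is NOT LR(0).

Answer: No. Shift-reduce conflict between [F → B x L .] and [X → . (]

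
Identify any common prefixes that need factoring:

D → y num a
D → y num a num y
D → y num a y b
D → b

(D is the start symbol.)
Left-factoring is needed when two productions for the same non-terminal
share a common prefix on the right-hand side.

Productions for D:
  D → y num a
  D → y num a num y
  D → y num a y b
  D → b

Found common prefix 'y num a' in productions for D

Answer: Yes, D has productions with common prefix 'y num a'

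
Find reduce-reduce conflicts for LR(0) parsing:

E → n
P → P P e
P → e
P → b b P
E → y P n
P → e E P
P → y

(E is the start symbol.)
Yes — I11: [P → P P e .] vs [P → e .]

Augment with E' → E and build the canonical LR(0) collection (I0 = CLOSURE({[E' → . E]}), then GOTO on every symbol after a dot until no new states appear). It has 15 states:
  I0: { [E → . n], [E → . y P n], [E' → . E] }  — shift
  I1: { [E' → E .] }  — accept
  I2: { [E → n .] }  — reduce
  I3: { [E → y . P n], [P → . P P e], [P → . b b P], [P → . e E P], [P → . e], [P → . y] }  — shift
  I4: { [E → y P . n], [P → . P P e], [P → . b b P], [P → . e E P], [P → . e], [P → . y], [P → P . P e] }  — shift
  I5: { [P → b . b P] }  — shift
  I6: { [E → . n], [E → . y P n], [P → e . E P], [P → e .] }  — shift, reduce
  I7: { [P → y .] }  — reduce
  I8: { [P → . P P e], [P → . b b P], [P → . e E P], [P → . e], [P → . y], [P → e E . P] }  — shift
  I9: { [P → . P P e], [P → . b b P], [P → . e E P], [P → . e], [P → . y], [P → P . P e], [P → e E P .] }  — shift, reduce
  I10: { [P → . P P e], [P → . b b P], [P → . e E P], [P → . e], [P → . y], [P → P . P e], [P → P P . e] }  — shift
  I11: { [E → . n], [E → . y P n], [P → P P e .], [P → e . E P], [P → e .] }  — shift, 2 reduces
  I12: { [P → . P P e], [P → . b b P], [P → . e E P], [P → . e], [P → . y], [P → b b . P] }  — shift
  I13: { [P → . P P e], [P → . b b P], [P → . e E P], [P → . e], [P → . y], [P → P . P e], [P → b b P .] }  — shift, reduce
  I14: { [E → y P n .] }  — reduce

I11 contains complete items [P → P P e .], [P → e .] — reduce-reduce conflict.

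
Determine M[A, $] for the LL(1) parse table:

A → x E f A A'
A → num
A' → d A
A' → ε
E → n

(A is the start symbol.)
To find M[A, $], we find productions for A where $ is in the predict set (PREDICT(N → α) = (FIRST(α) \ {ε}) ∪ (FOLLOW(N) if α ⇒* ε)).

A → x E f A A': PREDICT = { 'x' }
A → num: PREDICT = { 'num' }

M[A, $] is empty (no production applies)

Answer: Empty (error entry)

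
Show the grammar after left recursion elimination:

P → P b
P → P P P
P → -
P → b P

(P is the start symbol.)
P is directly left-recursive. The standard transformation for
  A → A α₁ | ... | A α_m | β₁ | ... | β_n
is
  A  → β₁ A' | ... | β_n A'
  A' → α₁ A' | ... | α_m A' | ε

P → - becomes P → - P'
P → b P becomes P → b P P'
P → P b becomes P' → b P'
P → P P P becomes P' → P P P'
Add P' → ε

Resulting grammar:
P → - P'
P → b P P'
P' → b P'
P' → P P P'
P' → ε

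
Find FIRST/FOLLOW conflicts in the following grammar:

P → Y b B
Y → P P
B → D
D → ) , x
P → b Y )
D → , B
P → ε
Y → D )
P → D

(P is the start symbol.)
Yes. P → Y b B with FOLLOW(P) on { ')', ',', 'b' }; P → b Y ')' with FOLLOW(P) on { 'b' }; P → D with FOLLOW(P) on { ')', ',' }; Y → D ')' with FOLLOW(Y) on { ')' }

A FIRST/FOLLOW conflict occurs when a non-terminal N has a nullable alternative N → β (β ⇒* ε) and another alternative N → α with FIRST(α) ∩ FOLLOW(N) ≠ ∅: on such a lookahead the parser cannot decide between expanding α and letting N vanish via β.

Nullable non-terminals: P, Y.
FIRST sets used below: FIRST(Y) = { ')', ',', 'b', ε }, FIRST(D) = { ')', ',' }, FIRST(P) = { ')', ',', 'b', ε }

P: nullable alternative(s) P → ε; FOLLOW(P) = { $, ')', ',', 'b' }
  P → Y b B: FIRST \ {ε} = { ')', ',', 'b' } — overlaps FOLLOW(P) on { ')', ',', 'b' }: CONFLICT
  P → b Y ): FIRST \ {ε} = { 'b' } — overlaps FOLLOW(P) on { 'b' }: CONFLICT
  P → ε: FIRST \ {ε} = { } — this is the only nullable alternative, skip
  P → D: FIRST \ {ε} = { ')', ',' } — overlaps FOLLOW(P) on { ')', ',' }: CONFLICT

Y: nullable alternative(s) Y → P P; FOLLOW(Y) = { ')', 'b' }
  Y → P P: FIRST \ {ε} = { ')', ',', 'b' } — this is the only nullable alternative, skip
  Y → D ): FIRST \ {ε} = { ')', ',' } — overlaps FOLLOW(Y) on { ')' }: CONFLICT

B, D have no nullable alternative, so no FIRST/FOLLOW check is needed there.

So the grammar has 4 FIRST/FOLLOW conflicts (marked CONFLICT above).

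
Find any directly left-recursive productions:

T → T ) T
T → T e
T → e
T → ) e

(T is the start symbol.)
Yes, T is left-recursive

Direct left recursion occurs when N → N α for some non-terminal N (the right-hand side begins with the left-hand side itself).

T → T ) T: LEFT RECURSIVE (starts with T)
T → T e: LEFT RECURSIVE (starts with T)
T → e: starts with e
T → ) e: starts with ')'

The grammar has direct left recursion on: T.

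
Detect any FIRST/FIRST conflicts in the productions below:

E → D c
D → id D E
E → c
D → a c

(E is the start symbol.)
A FIRST/FIRST conflict occurs when two productions N → α and N → β for the same non-terminal have FIRST(α) ∩ FIRST(β) ≠ ∅ (with ε ∈ FIRST of a nullable right-hand side, so two nullable alternatives also conflict).

FIRST sets of the non-terminals at (or reachable through a nullable prefix from) the front of some alternative:
  FIRST(D) = { 'a', 'id' }

Productions for E:
  E → D c: FIRST = { 'a', 'id' }
  E → c: FIRST = { 'c' }
Productions for D:
  D → id D E: FIRST = { 'id' }
  D → a c: FIRST = { 'a' }

All alternatives of each non-terminal have pairwise disjoint FIRST sets.

Answer: No FIRST/FIRST conflicts.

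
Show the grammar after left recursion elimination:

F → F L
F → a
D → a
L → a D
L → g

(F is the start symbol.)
F is directly left-recursive. The standard transformation for
  A → A α₁ | ... | A α_m | β₁ | ... | β_n
is
  A  → β₁ A' | ... | β_n A'
  A' → α₁ A' | ... | α_m A' | ε

F → a becomes F → a F'
F → F L becomes F' → L F'
Add F' → ε

Productions for other non-terminals are unchanged:
  D → a
  L → a D
  L → g

Resulting grammar:
F → a F'
F' → L F'
F' → ε
D → a
L → a D
L → g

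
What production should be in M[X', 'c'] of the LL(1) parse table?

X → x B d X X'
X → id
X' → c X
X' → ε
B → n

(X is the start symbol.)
To find M[X', 'c'], we find productions for X' where 'c' is in the predict set (PREDICT(N → α) = (FIRST(α) \ {ε}) ∪ (FOLLOW(N) if α ⇒* ε)).

Relevant sets:
  FOLLOW(X') = { $, 'c' }

X' → c X: PREDICT = { 'c' }
  'c' is in predict set, so this production goes in M[X', 'c']
X' → ε: PREDICT = { $, 'c' }
  'c' is in predict set, so this production goes in M[X', 'c']

M[X', 'c'] = X' → c X, X' → ε  (a multiply-defined cell — the grammar is not LL(1))

Answer: X' → c X, X' → ε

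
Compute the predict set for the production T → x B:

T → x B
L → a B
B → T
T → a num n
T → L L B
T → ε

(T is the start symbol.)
{ 'x' }

PREDICT(T → x B) = (FIRST(RHS) \ {ε}) ∪ (FOLLOW(T) if ε ∈ FIRST(RHS), i.e. RHS ⇒* ε)
FIRST(x B) = { 'x' }
ε ∉ FIRST(x B), so FOLLOW(T) is not added.
PREDICT(T → x B) = { 'x' }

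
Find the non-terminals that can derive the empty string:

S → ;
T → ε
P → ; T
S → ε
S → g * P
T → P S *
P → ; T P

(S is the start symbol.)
A non-terminal is nullable if it can derive ε (the empty string): either it has an ε-production, or it has a production whose right-hand side consists entirely of nullable non-terminals.

ε-productions: T → ε, S → ε
So T, S are immediately nullable.
No further non-terminal can be added: every production for the remaining non-terminals contains a terminal or a non-nullable non-terminal.
Nullable = { 'S', 'T' }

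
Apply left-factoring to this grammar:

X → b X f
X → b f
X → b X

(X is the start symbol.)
Left-factoring transforms A → αβ₁ | αβ₂ into A → αA' and A' → β₁ | β₂
(α is the longest common prefix among the alternatives). Repeat until
no nonterminal has two alternatives with a common prefix.

Round 1: X has alternatives sharing prefix 'b'. Introduce X': X → b X'
  Add: X' → X f
  Add: X' → f
  Add: X' → X

Round 2: X' has alternatives sharing prefix 'X'. Introduce X'': X' → X X''
  Add: X'' → f
  Add: X'' → ε

No remaining common prefixes — done.

Resulting grammar:
X → b X'
X' → X X''
X'' → f
X'' → ε
X' → f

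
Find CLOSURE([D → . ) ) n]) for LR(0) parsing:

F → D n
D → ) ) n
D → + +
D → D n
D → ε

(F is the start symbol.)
To compute CLOSURE, for each item [A → α.Bβ] where B is a non-terminal, add [B → .γ] for all productions B → γ; repeat for the newly added items until nothing changes.

Start with: [D → . ) ) n]
The dot precedes the terminal ')', so nothing is added.

CLOSURE = { [D → . ) ) n] }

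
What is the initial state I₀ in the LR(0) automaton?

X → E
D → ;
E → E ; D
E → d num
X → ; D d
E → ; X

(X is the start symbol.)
First, augment the grammar with X' → X
I₀ = CLOSURE({ [X' → . X] }):
  [X' → . X] has the dot before X: add [X → . E], [X → . ; D d]
  [X → . E] has the dot before E: add [E → . E ; D], [E → . d num], [E → . ; X]
No further items can be added.

I₀ = { [E → . ; X], [E → . E ; D], [E → . d num], [X → . ; D d], [X → . E], [X' → . X] }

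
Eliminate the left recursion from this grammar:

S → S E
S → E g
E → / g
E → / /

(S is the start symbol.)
S → E g S'
S' → E S'
S' → ε
E → / g
E → / /

S is directly left-recursive. The standard transformation for
  A → A α₁ | ... | A α_m | β₁ | ... | β_n
is
  A  → β₁ A' | ... | β_n A'
  A' → α₁ A' | ... | α_m A' | ε

S → E g becomes S → E g S'
S → S E becomes S' → E S'
Add S' → ε

Productions for other non-terminals are unchanged:
  E → / g
  E → / /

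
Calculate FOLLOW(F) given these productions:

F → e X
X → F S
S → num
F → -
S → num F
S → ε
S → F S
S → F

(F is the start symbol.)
{ $, '-', 'e', 'num' }

To compute FOLLOW(F), find every occurrence of F on a right-hand side N → α F β: add FIRST(β) \ {ε}, and if β is empty or nullable also add FOLLOW(N). Iterate to a fixed point.

F is the start symbol, so $ ∈ FOLLOW(F).
In X → F S: F is followed by S, add FIRST(S) \ {ε} = { '-', 'e', 'num' }
  S is nullable, so also add FOLLOW(X)
In S → num F: F is at the end, add FOLLOW(S)
In S → F S: F is followed by S, add FIRST(S) \ {ε} = { '-', 'e', 'num' }
  S is nullable, so also add FOLLOW(S)
In S → F: F is at the end, add FOLLOW(S)

The FOLLOW sets referred to above (computed the same way, to a fixed point):
  FOLLOW(X) = { $, '-', 'e', 'num' }
  FOLLOW(S) = { $, '-', 'e', 'num' }

Taking the union: FOLLOW(F) = { $, '-', 'e', 'num' }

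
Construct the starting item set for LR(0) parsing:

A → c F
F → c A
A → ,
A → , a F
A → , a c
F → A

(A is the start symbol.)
{ [A → . , a F], [A → . , a c], [A → . ,], [A → . c F], [A' → . A] }

First, augment the grammar with A' → A
I₀ = CLOSURE({ [A' → . A] }):
  [A' → . A] has the dot before A: add [A → . c F], [A → . ,], [A → . , a F], [A → . , a c]
No further items can be added.

I₀ = { [A → . , a F], [A → . , a c], [A → . ,], [A → . c F], [A' → . A] }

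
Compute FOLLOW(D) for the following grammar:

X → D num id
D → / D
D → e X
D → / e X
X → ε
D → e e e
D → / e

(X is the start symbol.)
To compute FOLLOW(D), find every occurrence of D on a right-hand side N → α D β: add FIRST(β) \ {ε}, and if β is empty or nullable also add FOLLOW(N). Iterate to a fixed point.

In X → D num id: D is followed by num id, add FIRST(num id) \ {ε} = { 'num' }
In D → / D: D is at the end; this adds FOLLOW(D) to itself — nothing new

Taking the union: FOLLOW(D) = { 'num' }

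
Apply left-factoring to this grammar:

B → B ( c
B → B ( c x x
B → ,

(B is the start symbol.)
B → B ( c B'
B' → ε
B' → x x
B → ,

Left-factoring transforms A → αβ₁ | αβ₂ into A → αA' and A' → β₁ | β₂
(α is the longest common prefix among the alternatives). Repeat until
no nonterminal has two alternatives with a common prefix.

Round 1: B has alternatives sharing prefix 'B ( c'. Introduce B': B → B ( c B'
  Add: B' → ε
  Add: B' → x x

No remaining common prefixes — done.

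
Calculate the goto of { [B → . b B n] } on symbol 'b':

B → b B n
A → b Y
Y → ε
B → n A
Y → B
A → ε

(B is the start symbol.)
GOTO(I, 'b') = CLOSURE({ [A → αX.β] : [A → α.Xβ] ∈ I, X = 'b' })

Items with dot before 'b', with the dot advanced:
  [B → . b B n] → [B → b . B n]
Closure of the advanced items:
  [B → b . B n] has the dot before B: add [B → . b B n], [B → . n A]

GOTO = { [B → . b B n], [B → . n A], [B → b . B n] }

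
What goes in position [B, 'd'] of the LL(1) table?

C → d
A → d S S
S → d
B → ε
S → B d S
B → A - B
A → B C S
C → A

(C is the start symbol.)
To find M[B, 'd'], we find productions for B where 'd' is in the predict set (PREDICT(N → α) = (FIRST(α) \ {ε}) ∪ (FOLLOW(N) if α ⇒* ε)).

Relevant sets:
  FIRST(A) = { 'd' }
  FOLLOW(B) = { 'd' }

B → ε: PREDICT = { 'd' }
  'd' is in predict set, so this production goes in M[B, 'd']
B → A - B: PREDICT = { 'd' }
  'd' is in predict set, so this production goes in M[B, 'd']

M[B, 'd'] = B → ε, B → A - B  (a multiply-defined cell — the grammar is not LL(1))

Answer: B → ε, B → A - B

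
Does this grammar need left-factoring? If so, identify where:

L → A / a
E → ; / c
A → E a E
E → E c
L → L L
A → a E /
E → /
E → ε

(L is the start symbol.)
No, left-factoring is not needed

Left-factoring is needed when two productions for the same non-terminal
share a common prefix on the right-hand side.

Productions for L:
  L → A / a
  L → L L
Productions for E:
  E → ; / c
  E → E c
  E → /
  E → ε
Productions for A:
  A → E a E
  A → a E /

No common prefixes found.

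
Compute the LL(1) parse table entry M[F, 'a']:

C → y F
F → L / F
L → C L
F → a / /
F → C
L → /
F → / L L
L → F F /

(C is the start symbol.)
To find M[F, 'a'], we find productions for F where 'a' is in the predict set (PREDICT(N → α) = (FIRST(α) \ {ε}) ∪ (FOLLOW(N) if α ⇒* ε)).

Relevant sets:
  FIRST(L) = { '/', 'a', 'y' }
  FIRST(C) = { 'y' }

F → L / F: PREDICT = { '/', 'a', 'y' }
  'a' is in predict set, so this production goes in M[F, 'a']
F → a / /: PREDICT = { 'a' }
  'a' is in predict set, so this production goes in M[F, 'a']
F → C: PREDICT = { 'y' }
F → / L L: PREDICT = { '/' }

M[F, 'a'] = F → L / F, F → a / /  (a multiply-defined cell — the grammar is not LL(1))

Answer: F → L / F, F → a / /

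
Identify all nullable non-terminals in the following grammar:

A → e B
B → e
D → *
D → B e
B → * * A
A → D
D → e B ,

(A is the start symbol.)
A non-terminal is nullable if it can derive ε (the empty string): either it has an ε-production, or it has a production whose right-hand side consists entirely of nullable non-terminals.

There are no ε-productions, so no non-terminal can derive ε.
No non-terminals are nullable.

Answer: None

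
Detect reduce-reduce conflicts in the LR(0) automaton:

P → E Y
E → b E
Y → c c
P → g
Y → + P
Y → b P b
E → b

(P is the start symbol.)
No reduce-reduce conflicts

A reduce-reduce conflict occurs when an LR(0) state has two complete items [A → α .] and [B → β .] — both call for a reduction, and with no lookahead the parser cannot choose between them.

Augment with P' → P and build the canonical LR(0) collection (I0 = CLOSURE({[P' → . P]}), then GOTO on every symbol after a dot until no new states appear). It has 14 states:
  I0: { [E → . b E], [E → . b], [P → . E Y], [P → . g], [P' → . P] }  — shift
  I1: { [P → E . Y], [Y → . + P], [Y → . b P b], [Y → . c c] }  — shift
  I2: { [P' → P .] }  — accept
  I3: { [E → . b E], [E → . b], [E → b . E], [E → b .] }  — shift, reduce
  I4: { [P → g .] }  — reduce
  I5: { [E → b E .] }  — reduce
  I6: { [E → . b E], [E → . b], [P → . E Y], [P → . g], [Y → + . P] }  — shift
  I7: { [P → E Y .] }  — reduce
  I8: { [E → . b E], [E → . b], [P → . E Y], [P → . g], [Y → b . P b] }  — shift
  I9: { [Y → c . c] }  — shift
  I10: { [Y → c c .] }  — reduce
  I11: { [Y → b P . b] }  — shift
  I12: { [Y → b P b .] }  — reduce
  I13: { [Y → + P .] }  — reduce

No state contains more than one complete item.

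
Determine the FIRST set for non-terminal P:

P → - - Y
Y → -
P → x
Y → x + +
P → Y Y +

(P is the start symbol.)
{ '-', 'x' }

FIRST sets of the other non-terminals involved (by the same procedure, iterated to a fixed point):
  FIRST(Y) = { '-', 'x' }

From P → - - Y:
  - '-' is a terminal: add '-' and stop
From P → x:
  - x is a terminal: add 'x' and stop
From P → Y Y +:
  - Y is a non-terminal: add FIRST(Y) \ {ε} = { '-', 'x' }
    Y is not nullable, so stop

Collecting: FIRST(P) = { '-', 'x' }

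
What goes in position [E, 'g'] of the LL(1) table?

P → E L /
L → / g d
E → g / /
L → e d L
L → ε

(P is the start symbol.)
E → g / /

To find M[E, 'g'], we find productions for E where 'g' is in the predict set (PREDICT(N → α) = (FIRST(α) \ {ε}) ∪ (FOLLOW(N) if α ⇒* ε)).

E → g / /: PREDICT = { 'g' }
  'g' is in predict set, so this production goes in M[E, 'g']

M[E, 'g'] = E → g / /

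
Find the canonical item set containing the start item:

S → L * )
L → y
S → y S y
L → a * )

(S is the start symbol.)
First, augment the grammar with S' → S
I₀ = CLOSURE({ [S' → . S] }):
  [S' → . S] has the dot before S: add [S → . L * )], [S → . y S y]
  [S → . L * )] has the dot before L: add [L → . y], [L → . a * )]
No further items can be added.

I₀ = { [L → . a * )], [L → . y], [S → . L * )], [S → . y S y], [S' → . S] }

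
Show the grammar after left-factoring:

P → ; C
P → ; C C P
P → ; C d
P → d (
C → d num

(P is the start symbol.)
P → ; C P'
P' → ε
P' → C P
P' → d
P → d (
C → d num

Left-factoring transforms A → αβ₁ | αβ₂ into A → αA' and A' → β₁ | β₂
(α is the longest common prefix among the alternatives). Repeat until
no nonterminal has two alternatives with a common prefix.

Round 1: P has alternatives sharing prefix '; C'. Introduce P': P → ; C P'
  Add: P' → ε
  Add: P' → C P
  Add: P' → d

No remaining common prefixes — done.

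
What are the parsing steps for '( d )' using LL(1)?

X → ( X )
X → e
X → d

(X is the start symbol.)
Stack is shown with the top on the left.

Stack    Input    Action
------------------------
X $      ( d ) $  output X → ( X )
( X ) $  ( d ) $  match '('
X ) $    d ) $    output X → d
d ) $    d ) $    match 'd'
) $      ) $      match ')'
$        $        accept

The string is accepted.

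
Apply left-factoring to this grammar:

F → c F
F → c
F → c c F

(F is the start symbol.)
Left-factoring transforms A → αβ₁ | αβ₂ into A → αA' and A' → β₁ | β₂
(α is the longest common prefix among the alternatives). Repeat until
no nonterminal has two alternatives with a common prefix.

Round 1: F has alternatives sharing prefix 'c'. Introduce F': F → c F'
  Add: F' → F
  Add: F' → ε
  Add: F' → c F

No remaining common prefixes — done.

Resulting grammar:
F → c F'
F' → F
F' → ε
F' → c F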